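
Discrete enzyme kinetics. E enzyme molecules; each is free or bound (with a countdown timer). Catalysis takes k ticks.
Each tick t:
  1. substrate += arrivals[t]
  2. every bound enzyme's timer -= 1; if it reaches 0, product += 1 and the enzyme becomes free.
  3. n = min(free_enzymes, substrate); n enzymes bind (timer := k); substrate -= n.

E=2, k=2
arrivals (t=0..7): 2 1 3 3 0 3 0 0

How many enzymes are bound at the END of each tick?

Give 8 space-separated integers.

t=0: arr=2 -> substrate=0 bound=2 product=0
t=1: arr=1 -> substrate=1 bound=2 product=0
t=2: arr=3 -> substrate=2 bound=2 product=2
t=3: arr=3 -> substrate=5 bound=2 product=2
t=4: arr=0 -> substrate=3 bound=2 product=4
t=5: arr=3 -> substrate=6 bound=2 product=4
t=6: arr=0 -> substrate=4 bound=2 product=6
t=7: arr=0 -> substrate=4 bound=2 product=6

Answer: 2 2 2 2 2 2 2 2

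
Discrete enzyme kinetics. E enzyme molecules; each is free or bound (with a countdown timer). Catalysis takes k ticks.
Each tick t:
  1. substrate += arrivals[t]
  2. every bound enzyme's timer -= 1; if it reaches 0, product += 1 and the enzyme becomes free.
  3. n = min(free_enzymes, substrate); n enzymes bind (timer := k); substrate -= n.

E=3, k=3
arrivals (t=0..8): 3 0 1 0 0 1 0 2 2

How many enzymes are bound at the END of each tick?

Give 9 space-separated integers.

t=0: arr=3 -> substrate=0 bound=3 product=0
t=1: arr=0 -> substrate=0 bound=3 product=0
t=2: arr=1 -> substrate=1 bound=3 product=0
t=3: arr=0 -> substrate=0 bound=1 product=3
t=4: arr=0 -> substrate=0 bound=1 product=3
t=5: arr=1 -> substrate=0 bound=2 product=3
t=6: arr=0 -> substrate=0 bound=1 product=4
t=7: arr=2 -> substrate=0 bound=3 product=4
t=8: arr=2 -> substrate=1 bound=3 product=5

Answer: 3 3 3 1 1 2 1 3 3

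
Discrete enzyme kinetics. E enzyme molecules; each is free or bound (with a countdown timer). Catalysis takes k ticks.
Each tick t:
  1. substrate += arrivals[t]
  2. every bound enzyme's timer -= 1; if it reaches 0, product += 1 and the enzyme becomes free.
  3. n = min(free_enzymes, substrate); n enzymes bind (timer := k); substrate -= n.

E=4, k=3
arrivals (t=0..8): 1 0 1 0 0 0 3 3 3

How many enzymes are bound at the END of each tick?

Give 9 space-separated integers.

t=0: arr=1 -> substrate=0 bound=1 product=0
t=1: arr=0 -> substrate=0 bound=1 product=0
t=2: arr=1 -> substrate=0 bound=2 product=0
t=3: arr=0 -> substrate=0 bound=1 product=1
t=4: arr=0 -> substrate=0 bound=1 product=1
t=5: arr=0 -> substrate=0 bound=0 product=2
t=6: arr=3 -> substrate=0 bound=3 product=2
t=7: arr=3 -> substrate=2 bound=4 product=2
t=8: arr=3 -> substrate=5 bound=4 product=2

Answer: 1 1 2 1 1 0 3 4 4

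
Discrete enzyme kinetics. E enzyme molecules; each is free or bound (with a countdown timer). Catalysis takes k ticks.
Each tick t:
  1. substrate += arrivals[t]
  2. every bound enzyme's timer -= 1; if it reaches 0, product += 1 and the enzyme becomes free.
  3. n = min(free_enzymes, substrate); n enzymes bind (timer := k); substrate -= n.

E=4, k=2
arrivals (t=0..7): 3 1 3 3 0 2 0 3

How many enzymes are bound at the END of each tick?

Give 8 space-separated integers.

t=0: arr=3 -> substrate=0 bound=3 product=0
t=1: arr=1 -> substrate=0 bound=4 product=0
t=2: arr=3 -> substrate=0 bound=4 product=3
t=3: arr=3 -> substrate=2 bound=4 product=4
t=4: arr=0 -> substrate=0 bound=3 product=7
t=5: arr=2 -> substrate=0 bound=4 product=8
t=6: arr=0 -> substrate=0 bound=2 product=10
t=7: arr=3 -> substrate=0 bound=3 product=12

Answer: 3 4 4 4 3 4 2 3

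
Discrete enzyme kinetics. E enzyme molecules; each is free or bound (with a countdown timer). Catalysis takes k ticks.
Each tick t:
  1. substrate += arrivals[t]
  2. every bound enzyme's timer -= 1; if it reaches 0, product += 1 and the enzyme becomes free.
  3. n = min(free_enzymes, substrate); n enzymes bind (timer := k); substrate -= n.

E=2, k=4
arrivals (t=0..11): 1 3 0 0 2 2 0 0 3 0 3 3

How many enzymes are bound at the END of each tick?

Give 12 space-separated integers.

t=0: arr=1 -> substrate=0 bound=1 product=0
t=1: arr=3 -> substrate=2 bound=2 product=0
t=2: arr=0 -> substrate=2 bound=2 product=0
t=3: arr=0 -> substrate=2 bound=2 product=0
t=4: arr=2 -> substrate=3 bound=2 product=1
t=5: arr=2 -> substrate=4 bound=2 product=2
t=6: arr=0 -> substrate=4 bound=2 product=2
t=7: arr=0 -> substrate=4 bound=2 product=2
t=8: arr=3 -> substrate=6 bound=2 product=3
t=9: arr=0 -> substrate=5 bound=2 product=4
t=10: arr=3 -> substrate=8 bound=2 product=4
t=11: arr=3 -> substrate=11 bound=2 product=4

Answer: 1 2 2 2 2 2 2 2 2 2 2 2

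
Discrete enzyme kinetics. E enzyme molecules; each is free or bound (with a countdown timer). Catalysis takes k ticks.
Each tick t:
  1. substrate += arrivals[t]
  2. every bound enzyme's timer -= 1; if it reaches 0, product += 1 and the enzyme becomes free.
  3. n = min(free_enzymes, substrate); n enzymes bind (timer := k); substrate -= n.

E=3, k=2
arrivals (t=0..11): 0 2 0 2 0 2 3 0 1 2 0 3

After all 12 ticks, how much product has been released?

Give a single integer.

Answer: 12

Derivation:
t=0: arr=0 -> substrate=0 bound=0 product=0
t=1: arr=2 -> substrate=0 bound=2 product=0
t=2: arr=0 -> substrate=0 bound=2 product=0
t=3: arr=2 -> substrate=0 bound=2 product=2
t=4: arr=0 -> substrate=0 bound=2 product=2
t=5: arr=2 -> substrate=0 bound=2 product=4
t=6: arr=3 -> substrate=2 bound=3 product=4
t=7: arr=0 -> substrate=0 bound=3 product=6
t=8: arr=1 -> substrate=0 bound=3 product=7
t=9: arr=2 -> substrate=0 bound=3 product=9
t=10: arr=0 -> substrate=0 bound=2 product=10
t=11: arr=3 -> substrate=0 bound=3 product=12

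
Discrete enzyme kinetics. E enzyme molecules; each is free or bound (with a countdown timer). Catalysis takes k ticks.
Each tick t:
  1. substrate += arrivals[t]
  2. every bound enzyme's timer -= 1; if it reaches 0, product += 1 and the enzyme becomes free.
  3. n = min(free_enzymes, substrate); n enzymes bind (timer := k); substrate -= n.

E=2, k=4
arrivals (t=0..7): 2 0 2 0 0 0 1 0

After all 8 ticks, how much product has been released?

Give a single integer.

Answer: 2

Derivation:
t=0: arr=2 -> substrate=0 bound=2 product=0
t=1: arr=0 -> substrate=0 bound=2 product=0
t=2: arr=2 -> substrate=2 bound=2 product=0
t=3: arr=0 -> substrate=2 bound=2 product=0
t=4: arr=0 -> substrate=0 bound=2 product=2
t=5: arr=0 -> substrate=0 bound=2 product=2
t=6: arr=1 -> substrate=1 bound=2 product=2
t=7: arr=0 -> substrate=1 bound=2 product=2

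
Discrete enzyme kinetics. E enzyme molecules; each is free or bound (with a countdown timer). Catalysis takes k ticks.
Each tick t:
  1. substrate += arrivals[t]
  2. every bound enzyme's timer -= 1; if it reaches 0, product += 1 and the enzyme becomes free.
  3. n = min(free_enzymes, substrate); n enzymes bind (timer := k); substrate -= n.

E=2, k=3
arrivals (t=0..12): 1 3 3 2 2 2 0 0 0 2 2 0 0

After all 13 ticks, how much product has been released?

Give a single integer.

t=0: arr=1 -> substrate=0 bound=1 product=0
t=1: arr=3 -> substrate=2 bound=2 product=0
t=2: arr=3 -> substrate=5 bound=2 product=0
t=3: arr=2 -> substrate=6 bound=2 product=1
t=4: arr=2 -> substrate=7 bound=2 product=2
t=5: arr=2 -> substrate=9 bound=2 product=2
t=6: arr=0 -> substrate=8 bound=2 product=3
t=7: arr=0 -> substrate=7 bound=2 product=4
t=8: arr=0 -> substrate=7 bound=2 product=4
t=9: arr=2 -> substrate=8 bound=2 product=5
t=10: arr=2 -> substrate=9 bound=2 product=6
t=11: arr=0 -> substrate=9 bound=2 product=6
t=12: arr=0 -> substrate=8 bound=2 product=7

Answer: 7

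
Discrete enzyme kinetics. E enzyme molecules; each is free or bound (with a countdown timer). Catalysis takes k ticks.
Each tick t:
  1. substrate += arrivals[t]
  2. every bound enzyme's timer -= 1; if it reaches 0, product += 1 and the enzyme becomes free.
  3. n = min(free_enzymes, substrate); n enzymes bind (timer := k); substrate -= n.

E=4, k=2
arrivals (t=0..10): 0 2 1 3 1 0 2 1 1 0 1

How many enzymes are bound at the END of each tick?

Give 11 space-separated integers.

Answer: 0 2 3 4 4 1 2 3 2 1 1

Derivation:
t=0: arr=0 -> substrate=0 bound=0 product=0
t=1: arr=2 -> substrate=0 bound=2 product=0
t=2: arr=1 -> substrate=0 bound=3 product=0
t=3: arr=3 -> substrate=0 bound=4 product=2
t=4: arr=1 -> substrate=0 bound=4 product=3
t=5: arr=0 -> substrate=0 bound=1 product=6
t=6: arr=2 -> substrate=0 bound=2 product=7
t=7: arr=1 -> substrate=0 bound=3 product=7
t=8: arr=1 -> substrate=0 bound=2 product=9
t=9: arr=0 -> substrate=0 bound=1 product=10
t=10: arr=1 -> substrate=0 bound=1 product=11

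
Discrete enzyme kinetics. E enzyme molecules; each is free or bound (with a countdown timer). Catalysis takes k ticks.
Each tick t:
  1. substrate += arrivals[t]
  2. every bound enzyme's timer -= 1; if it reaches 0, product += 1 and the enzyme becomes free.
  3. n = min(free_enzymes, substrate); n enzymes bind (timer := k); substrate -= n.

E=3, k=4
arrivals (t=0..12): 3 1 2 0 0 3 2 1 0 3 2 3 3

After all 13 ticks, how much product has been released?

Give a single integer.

t=0: arr=3 -> substrate=0 bound=3 product=0
t=1: arr=1 -> substrate=1 bound=3 product=0
t=2: arr=2 -> substrate=3 bound=3 product=0
t=3: arr=0 -> substrate=3 bound=3 product=0
t=4: arr=0 -> substrate=0 bound=3 product=3
t=5: arr=3 -> substrate=3 bound=3 product=3
t=6: arr=2 -> substrate=5 bound=3 product=3
t=7: arr=1 -> substrate=6 bound=3 product=3
t=8: arr=0 -> substrate=3 bound=3 product=6
t=9: arr=3 -> substrate=6 bound=3 product=6
t=10: arr=2 -> substrate=8 bound=3 product=6
t=11: arr=3 -> substrate=11 bound=3 product=6
t=12: arr=3 -> substrate=11 bound=3 product=9

Answer: 9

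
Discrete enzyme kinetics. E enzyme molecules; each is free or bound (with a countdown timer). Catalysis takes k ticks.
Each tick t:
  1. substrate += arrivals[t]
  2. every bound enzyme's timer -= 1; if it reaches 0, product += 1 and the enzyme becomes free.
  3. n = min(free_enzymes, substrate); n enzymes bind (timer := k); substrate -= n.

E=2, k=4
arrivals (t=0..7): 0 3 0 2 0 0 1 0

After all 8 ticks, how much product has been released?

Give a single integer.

Answer: 2

Derivation:
t=0: arr=0 -> substrate=0 bound=0 product=0
t=1: arr=3 -> substrate=1 bound=2 product=0
t=2: arr=0 -> substrate=1 bound=2 product=0
t=3: arr=2 -> substrate=3 bound=2 product=0
t=4: arr=0 -> substrate=3 bound=2 product=0
t=5: arr=0 -> substrate=1 bound=2 product=2
t=6: arr=1 -> substrate=2 bound=2 product=2
t=7: arr=0 -> substrate=2 bound=2 product=2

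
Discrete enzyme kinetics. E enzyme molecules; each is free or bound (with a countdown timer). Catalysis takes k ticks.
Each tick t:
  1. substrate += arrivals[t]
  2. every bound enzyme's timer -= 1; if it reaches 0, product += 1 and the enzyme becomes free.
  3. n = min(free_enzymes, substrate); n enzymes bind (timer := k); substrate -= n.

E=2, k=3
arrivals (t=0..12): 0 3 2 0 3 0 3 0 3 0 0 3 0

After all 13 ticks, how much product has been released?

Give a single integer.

t=0: arr=0 -> substrate=0 bound=0 product=0
t=1: arr=3 -> substrate=1 bound=2 product=0
t=2: arr=2 -> substrate=3 bound=2 product=0
t=3: arr=0 -> substrate=3 bound=2 product=0
t=4: arr=3 -> substrate=4 bound=2 product=2
t=5: arr=0 -> substrate=4 bound=2 product=2
t=6: arr=3 -> substrate=7 bound=2 product=2
t=7: arr=0 -> substrate=5 bound=2 product=4
t=8: arr=3 -> substrate=8 bound=2 product=4
t=9: arr=0 -> substrate=8 bound=2 product=4
t=10: arr=0 -> substrate=6 bound=2 product=6
t=11: arr=3 -> substrate=9 bound=2 product=6
t=12: arr=0 -> substrate=9 bound=2 product=6

Answer: 6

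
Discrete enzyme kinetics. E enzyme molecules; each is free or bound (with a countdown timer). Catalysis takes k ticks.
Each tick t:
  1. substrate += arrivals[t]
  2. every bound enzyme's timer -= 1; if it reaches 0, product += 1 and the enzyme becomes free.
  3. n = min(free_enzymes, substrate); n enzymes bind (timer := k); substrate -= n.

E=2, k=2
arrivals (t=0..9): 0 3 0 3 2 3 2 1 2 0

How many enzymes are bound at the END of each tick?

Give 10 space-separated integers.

Answer: 0 2 2 2 2 2 2 2 2 2

Derivation:
t=0: arr=0 -> substrate=0 bound=0 product=0
t=1: arr=3 -> substrate=1 bound=2 product=0
t=2: arr=0 -> substrate=1 bound=2 product=0
t=3: arr=3 -> substrate=2 bound=2 product=2
t=4: arr=2 -> substrate=4 bound=2 product=2
t=5: arr=3 -> substrate=5 bound=2 product=4
t=6: arr=2 -> substrate=7 bound=2 product=4
t=7: arr=1 -> substrate=6 bound=2 product=6
t=8: arr=2 -> substrate=8 bound=2 product=6
t=9: arr=0 -> substrate=6 bound=2 product=8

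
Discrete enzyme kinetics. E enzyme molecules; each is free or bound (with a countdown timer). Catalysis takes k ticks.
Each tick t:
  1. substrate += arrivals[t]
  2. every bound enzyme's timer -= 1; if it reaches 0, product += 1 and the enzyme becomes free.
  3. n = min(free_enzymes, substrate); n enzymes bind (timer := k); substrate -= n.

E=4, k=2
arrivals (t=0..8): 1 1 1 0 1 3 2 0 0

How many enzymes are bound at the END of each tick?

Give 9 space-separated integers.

t=0: arr=1 -> substrate=0 bound=1 product=0
t=1: arr=1 -> substrate=0 bound=2 product=0
t=2: arr=1 -> substrate=0 bound=2 product=1
t=3: arr=0 -> substrate=0 bound=1 product=2
t=4: arr=1 -> substrate=0 bound=1 product=3
t=5: arr=3 -> substrate=0 bound=4 product=3
t=6: arr=2 -> substrate=1 bound=4 product=4
t=7: arr=0 -> substrate=0 bound=2 product=7
t=8: arr=0 -> substrate=0 bound=1 product=8

Answer: 1 2 2 1 1 4 4 2 1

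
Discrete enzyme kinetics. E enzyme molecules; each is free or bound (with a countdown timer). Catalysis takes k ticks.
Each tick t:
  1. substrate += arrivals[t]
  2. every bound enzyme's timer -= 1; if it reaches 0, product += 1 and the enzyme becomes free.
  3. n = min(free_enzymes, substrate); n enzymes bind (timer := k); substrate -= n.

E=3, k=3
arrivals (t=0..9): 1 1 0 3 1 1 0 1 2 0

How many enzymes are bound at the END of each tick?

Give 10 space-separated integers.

Answer: 1 2 2 3 3 3 3 3 3 3

Derivation:
t=0: arr=1 -> substrate=0 bound=1 product=0
t=1: arr=1 -> substrate=0 bound=2 product=0
t=2: arr=0 -> substrate=0 bound=2 product=0
t=3: arr=3 -> substrate=1 bound=3 product=1
t=4: arr=1 -> substrate=1 bound=3 product=2
t=5: arr=1 -> substrate=2 bound=3 product=2
t=6: arr=0 -> substrate=0 bound=3 product=4
t=7: arr=1 -> substrate=0 bound=3 product=5
t=8: arr=2 -> substrate=2 bound=3 product=5
t=9: arr=0 -> substrate=0 bound=3 product=7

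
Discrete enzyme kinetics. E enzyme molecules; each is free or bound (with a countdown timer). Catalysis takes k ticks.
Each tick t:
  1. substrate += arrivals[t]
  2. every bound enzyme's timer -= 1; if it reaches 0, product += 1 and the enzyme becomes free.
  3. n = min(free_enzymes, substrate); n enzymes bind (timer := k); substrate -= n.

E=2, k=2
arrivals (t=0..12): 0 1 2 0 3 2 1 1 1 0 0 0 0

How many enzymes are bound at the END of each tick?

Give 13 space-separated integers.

Answer: 0 1 2 2 2 2 2 2 2 2 2 2 1

Derivation:
t=0: arr=0 -> substrate=0 bound=0 product=0
t=1: arr=1 -> substrate=0 bound=1 product=0
t=2: arr=2 -> substrate=1 bound=2 product=0
t=3: arr=0 -> substrate=0 bound=2 product=1
t=4: arr=3 -> substrate=2 bound=2 product=2
t=5: arr=2 -> substrate=3 bound=2 product=3
t=6: arr=1 -> substrate=3 bound=2 product=4
t=7: arr=1 -> substrate=3 bound=2 product=5
t=8: arr=1 -> substrate=3 bound=2 product=6
t=9: arr=0 -> substrate=2 bound=2 product=7
t=10: arr=0 -> substrate=1 bound=2 product=8
t=11: arr=0 -> substrate=0 bound=2 product=9
t=12: arr=0 -> substrate=0 bound=1 product=10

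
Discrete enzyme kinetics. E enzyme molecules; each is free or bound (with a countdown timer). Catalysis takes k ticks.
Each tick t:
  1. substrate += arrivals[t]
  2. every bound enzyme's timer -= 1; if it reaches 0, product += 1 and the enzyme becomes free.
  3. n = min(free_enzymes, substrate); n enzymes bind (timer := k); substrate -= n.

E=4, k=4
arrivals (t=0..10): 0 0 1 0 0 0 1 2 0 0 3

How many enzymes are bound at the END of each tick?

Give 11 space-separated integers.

t=0: arr=0 -> substrate=0 bound=0 product=0
t=1: arr=0 -> substrate=0 bound=0 product=0
t=2: arr=1 -> substrate=0 bound=1 product=0
t=3: arr=0 -> substrate=0 bound=1 product=0
t=4: arr=0 -> substrate=0 bound=1 product=0
t=5: arr=0 -> substrate=0 bound=1 product=0
t=6: arr=1 -> substrate=0 bound=1 product=1
t=7: arr=2 -> substrate=0 bound=3 product=1
t=8: arr=0 -> substrate=0 bound=3 product=1
t=9: arr=0 -> substrate=0 bound=3 product=1
t=10: arr=3 -> substrate=1 bound=4 product=2

Answer: 0 0 1 1 1 1 1 3 3 3 4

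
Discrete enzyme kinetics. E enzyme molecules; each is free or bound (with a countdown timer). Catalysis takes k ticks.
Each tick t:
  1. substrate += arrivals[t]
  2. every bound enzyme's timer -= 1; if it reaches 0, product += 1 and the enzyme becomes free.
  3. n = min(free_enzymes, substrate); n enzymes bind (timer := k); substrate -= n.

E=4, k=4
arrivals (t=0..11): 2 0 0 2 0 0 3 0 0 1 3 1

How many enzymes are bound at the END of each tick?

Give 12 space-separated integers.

Answer: 2 2 2 4 2 2 4 3 3 4 4 4

Derivation:
t=0: arr=2 -> substrate=0 bound=2 product=0
t=1: arr=0 -> substrate=0 bound=2 product=0
t=2: arr=0 -> substrate=0 bound=2 product=0
t=3: arr=2 -> substrate=0 bound=4 product=0
t=4: arr=0 -> substrate=0 bound=2 product=2
t=5: arr=0 -> substrate=0 bound=2 product=2
t=6: arr=3 -> substrate=1 bound=4 product=2
t=7: arr=0 -> substrate=0 bound=3 product=4
t=8: arr=0 -> substrate=0 bound=3 product=4
t=9: arr=1 -> substrate=0 bound=4 product=4
t=10: arr=3 -> substrate=1 bound=4 product=6
t=11: arr=1 -> substrate=1 bound=4 product=7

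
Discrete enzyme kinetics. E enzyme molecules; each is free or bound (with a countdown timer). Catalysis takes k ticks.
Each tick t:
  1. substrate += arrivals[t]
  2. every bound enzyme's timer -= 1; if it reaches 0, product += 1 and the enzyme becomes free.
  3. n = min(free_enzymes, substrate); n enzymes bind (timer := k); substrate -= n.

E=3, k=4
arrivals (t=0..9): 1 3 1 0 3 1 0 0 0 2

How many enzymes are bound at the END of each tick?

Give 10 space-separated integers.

t=0: arr=1 -> substrate=0 bound=1 product=0
t=1: arr=3 -> substrate=1 bound=3 product=0
t=2: arr=1 -> substrate=2 bound=3 product=0
t=3: arr=0 -> substrate=2 bound=3 product=0
t=4: arr=3 -> substrate=4 bound=3 product=1
t=5: arr=1 -> substrate=3 bound=3 product=3
t=6: arr=0 -> substrate=3 bound=3 product=3
t=7: arr=0 -> substrate=3 bound=3 product=3
t=8: arr=0 -> substrate=2 bound=3 product=4
t=9: arr=2 -> substrate=2 bound=3 product=6

Answer: 1 3 3 3 3 3 3 3 3 3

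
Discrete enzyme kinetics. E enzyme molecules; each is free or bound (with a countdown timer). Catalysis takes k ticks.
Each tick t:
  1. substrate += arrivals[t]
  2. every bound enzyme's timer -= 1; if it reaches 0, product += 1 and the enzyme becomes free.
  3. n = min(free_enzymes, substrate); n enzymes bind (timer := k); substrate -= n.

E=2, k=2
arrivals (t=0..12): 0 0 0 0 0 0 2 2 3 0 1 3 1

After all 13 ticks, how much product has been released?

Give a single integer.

Answer: 6

Derivation:
t=0: arr=0 -> substrate=0 bound=0 product=0
t=1: arr=0 -> substrate=0 bound=0 product=0
t=2: arr=0 -> substrate=0 bound=0 product=0
t=3: arr=0 -> substrate=0 bound=0 product=0
t=4: arr=0 -> substrate=0 bound=0 product=0
t=5: arr=0 -> substrate=0 bound=0 product=0
t=6: arr=2 -> substrate=0 bound=2 product=0
t=7: arr=2 -> substrate=2 bound=2 product=0
t=8: arr=3 -> substrate=3 bound=2 product=2
t=9: arr=0 -> substrate=3 bound=2 product=2
t=10: arr=1 -> substrate=2 bound=2 product=4
t=11: arr=3 -> substrate=5 bound=2 product=4
t=12: arr=1 -> substrate=4 bound=2 product=6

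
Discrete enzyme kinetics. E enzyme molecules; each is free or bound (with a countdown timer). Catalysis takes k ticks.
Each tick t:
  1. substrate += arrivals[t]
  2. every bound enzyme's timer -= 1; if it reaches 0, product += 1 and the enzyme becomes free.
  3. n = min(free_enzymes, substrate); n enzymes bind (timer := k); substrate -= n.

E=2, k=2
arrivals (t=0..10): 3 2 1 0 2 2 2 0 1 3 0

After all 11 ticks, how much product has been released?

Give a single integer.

t=0: arr=3 -> substrate=1 bound=2 product=0
t=1: arr=2 -> substrate=3 bound=2 product=0
t=2: arr=1 -> substrate=2 bound=2 product=2
t=3: arr=0 -> substrate=2 bound=2 product=2
t=4: arr=2 -> substrate=2 bound=2 product=4
t=5: arr=2 -> substrate=4 bound=2 product=4
t=6: arr=2 -> substrate=4 bound=2 product=6
t=7: arr=0 -> substrate=4 bound=2 product=6
t=8: arr=1 -> substrate=3 bound=2 product=8
t=9: arr=3 -> substrate=6 bound=2 product=8
t=10: arr=0 -> substrate=4 bound=2 product=10

Answer: 10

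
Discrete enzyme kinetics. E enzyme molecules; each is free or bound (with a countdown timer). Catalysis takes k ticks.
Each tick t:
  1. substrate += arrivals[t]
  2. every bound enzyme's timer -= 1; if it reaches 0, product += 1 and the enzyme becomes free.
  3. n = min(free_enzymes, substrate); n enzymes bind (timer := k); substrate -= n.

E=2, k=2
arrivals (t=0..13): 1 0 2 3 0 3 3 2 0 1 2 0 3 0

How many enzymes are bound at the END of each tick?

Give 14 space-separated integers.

Answer: 1 1 2 2 2 2 2 2 2 2 2 2 2 2

Derivation:
t=0: arr=1 -> substrate=0 bound=1 product=0
t=1: arr=0 -> substrate=0 bound=1 product=0
t=2: arr=2 -> substrate=0 bound=2 product=1
t=3: arr=3 -> substrate=3 bound=2 product=1
t=4: arr=0 -> substrate=1 bound=2 product=3
t=5: arr=3 -> substrate=4 bound=2 product=3
t=6: arr=3 -> substrate=5 bound=2 product=5
t=7: arr=2 -> substrate=7 bound=2 product=5
t=8: arr=0 -> substrate=5 bound=2 product=7
t=9: arr=1 -> substrate=6 bound=2 product=7
t=10: arr=2 -> substrate=6 bound=2 product=9
t=11: arr=0 -> substrate=6 bound=2 product=9
t=12: arr=3 -> substrate=7 bound=2 product=11
t=13: arr=0 -> substrate=7 bound=2 product=11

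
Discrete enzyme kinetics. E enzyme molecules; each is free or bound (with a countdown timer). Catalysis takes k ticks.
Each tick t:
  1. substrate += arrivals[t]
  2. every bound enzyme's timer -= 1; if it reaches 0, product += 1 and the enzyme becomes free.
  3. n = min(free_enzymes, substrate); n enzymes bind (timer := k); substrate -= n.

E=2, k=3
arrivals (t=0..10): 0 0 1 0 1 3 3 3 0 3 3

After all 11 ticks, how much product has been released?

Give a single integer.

t=0: arr=0 -> substrate=0 bound=0 product=0
t=1: arr=0 -> substrate=0 bound=0 product=0
t=2: arr=1 -> substrate=0 bound=1 product=0
t=3: arr=0 -> substrate=0 bound=1 product=0
t=4: arr=1 -> substrate=0 bound=2 product=0
t=5: arr=3 -> substrate=2 bound=2 product=1
t=6: arr=3 -> substrate=5 bound=2 product=1
t=7: arr=3 -> substrate=7 bound=2 product=2
t=8: arr=0 -> substrate=6 bound=2 product=3
t=9: arr=3 -> substrate=9 bound=2 product=3
t=10: arr=3 -> substrate=11 bound=2 product=4

Answer: 4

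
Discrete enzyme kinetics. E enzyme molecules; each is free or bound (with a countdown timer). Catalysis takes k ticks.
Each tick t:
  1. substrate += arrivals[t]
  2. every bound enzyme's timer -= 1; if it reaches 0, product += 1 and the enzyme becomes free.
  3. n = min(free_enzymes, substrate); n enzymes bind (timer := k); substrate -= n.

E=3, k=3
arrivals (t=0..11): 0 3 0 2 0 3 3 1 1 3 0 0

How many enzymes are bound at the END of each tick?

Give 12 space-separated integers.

Answer: 0 3 3 3 2 3 3 3 3 3 3 3

Derivation:
t=0: arr=0 -> substrate=0 bound=0 product=0
t=1: arr=3 -> substrate=0 bound=3 product=0
t=2: arr=0 -> substrate=0 bound=3 product=0
t=3: arr=2 -> substrate=2 bound=3 product=0
t=4: arr=0 -> substrate=0 bound=2 product=3
t=5: arr=3 -> substrate=2 bound=3 product=3
t=6: arr=3 -> substrate=5 bound=3 product=3
t=7: arr=1 -> substrate=4 bound=3 product=5
t=8: arr=1 -> substrate=4 bound=3 product=6
t=9: arr=3 -> substrate=7 bound=3 product=6
t=10: arr=0 -> substrate=5 bound=3 product=8
t=11: arr=0 -> substrate=4 bound=3 product=9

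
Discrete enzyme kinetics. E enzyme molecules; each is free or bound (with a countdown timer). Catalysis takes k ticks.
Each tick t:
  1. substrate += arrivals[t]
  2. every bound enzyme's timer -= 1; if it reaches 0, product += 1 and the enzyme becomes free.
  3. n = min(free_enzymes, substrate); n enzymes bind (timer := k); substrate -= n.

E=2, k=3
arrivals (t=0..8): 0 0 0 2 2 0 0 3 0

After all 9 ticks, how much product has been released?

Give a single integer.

Answer: 2

Derivation:
t=0: arr=0 -> substrate=0 bound=0 product=0
t=1: arr=0 -> substrate=0 bound=0 product=0
t=2: arr=0 -> substrate=0 bound=0 product=0
t=3: arr=2 -> substrate=0 bound=2 product=0
t=4: arr=2 -> substrate=2 bound=2 product=0
t=5: arr=0 -> substrate=2 bound=2 product=0
t=6: arr=0 -> substrate=0 bound=2 product=2
t=7: arr=3 -> substrate=3 bound=2 product=2
t=8: arr=0 -> substrate=3 bound=2 product=2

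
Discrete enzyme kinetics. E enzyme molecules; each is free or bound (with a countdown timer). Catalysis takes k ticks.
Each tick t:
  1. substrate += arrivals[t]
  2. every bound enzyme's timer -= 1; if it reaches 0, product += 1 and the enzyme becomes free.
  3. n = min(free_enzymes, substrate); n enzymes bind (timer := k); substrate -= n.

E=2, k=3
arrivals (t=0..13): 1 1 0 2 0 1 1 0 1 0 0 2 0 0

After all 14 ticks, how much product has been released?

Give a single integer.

Answer: 7

Derivation:
t=0: arr=1 -> substrate=0 bound=1 product=0
t=1: arr=1 -> substrate=0 bound=2 product=0
t=2: arr=0 -> substrate=0 bound=2 product=0
t=3: arr=2 -> substrate=1 bound=2 product=1
t=4: arr=0 -> substrate=0 bound=2 product=2
t=5: arr=1 -> substrate=1 bound=2 product=2
t=6: arr=1 -> substrate=1 bound=2 product=3
t=7: arr=0 -> substrate=0 bound=2 product=4
t=8: arr=1 -> substrate=1 bound=2 product=4
t=9: arr=0 -> substrate=0 bound=2 product=5
t=10: arr=0 -> substrate=0 bound=1 product=6
t=11: arr=2 -> substrate=1 bound=2 product=6
t=12: arr=0 -> substrate=0 bound=2 product=7
t=13: arr=0 -> substrate=0 bound=2 product=7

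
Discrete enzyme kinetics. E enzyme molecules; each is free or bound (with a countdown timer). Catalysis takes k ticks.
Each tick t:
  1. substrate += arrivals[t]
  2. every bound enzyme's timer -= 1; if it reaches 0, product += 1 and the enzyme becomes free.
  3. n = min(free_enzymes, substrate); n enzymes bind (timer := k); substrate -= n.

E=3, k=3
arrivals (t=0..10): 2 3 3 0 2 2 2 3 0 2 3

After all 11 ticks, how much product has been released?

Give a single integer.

Answer: 9

Derivation:
t=0: arr=2 -> substrate=0 bound=2 product=0
t=1: arr=3 -> substrate=2 bound=3 product=0
t=2: arr=3 -> substrate=5 bound=3 product=0
t=3: arr=0 -> substrate=3 bound=3 product=2
t=4: arr=2 -> substrate=4 bound=3 product=3
t=5: arr=2 -> substrate=6 bound=3 product=3
t=6: arr=2 -> substrate=6 bound=3 product=5
t=7: arr=3 -> substrate=8 bound=3 product=6
t=8: arr=0 -> substrate=8 bound=3 product=6
t=9: arr=2 -> substrate=8 bound=3 product=8
t=10: arr=3 -> substrate=10 bound=3 product=9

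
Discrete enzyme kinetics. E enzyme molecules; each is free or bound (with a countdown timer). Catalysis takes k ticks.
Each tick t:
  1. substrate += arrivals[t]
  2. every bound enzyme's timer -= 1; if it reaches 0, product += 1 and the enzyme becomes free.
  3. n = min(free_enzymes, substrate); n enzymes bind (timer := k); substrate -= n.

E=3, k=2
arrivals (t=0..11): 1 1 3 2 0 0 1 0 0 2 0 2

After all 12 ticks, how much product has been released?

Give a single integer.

Answer: 10

Derivation:
t=0: arr=1 -> substrate=0 bound=1 product=0
t=1: arr=1 -> substrate=0 bound=2 product=0
t=2: arr=3 -> substrate=1 bound=3 product=1
t=3: arr=2 -> substrate=2 bound=3 product=2
t=4: arr=0 -> substrate=0 bound=3 product=4
t=5: arr=0 -> substrate=0 bound=2 product=5
t=6: arr=1 -> substrate=0 bound=1 product=7
t=7: arr=0 -> substrate=0 bound=1 product=7
t=8: arr=0 -> substrate=0 bound=0 product=8
t=9: arr=2 -> substrate=0 bound=2 product=8
t=10: arr=0 -> substrate=0 bound=2 product=8
t=11: arr=2 -> substrate=0 bound=2 product=10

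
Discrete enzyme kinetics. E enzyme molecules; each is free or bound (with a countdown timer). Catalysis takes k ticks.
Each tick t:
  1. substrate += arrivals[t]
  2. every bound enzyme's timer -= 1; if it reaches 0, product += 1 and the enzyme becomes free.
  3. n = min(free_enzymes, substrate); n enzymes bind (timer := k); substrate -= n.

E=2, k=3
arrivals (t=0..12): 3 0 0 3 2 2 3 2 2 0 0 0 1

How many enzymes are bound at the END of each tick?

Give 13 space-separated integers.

t=0: arr=3 -> substrate=1 bound=2 product=0
t=1: arr=0 -> substrate=1 bound=2 product=0
t=2: arr=0 -> substrate=1 bound=2 product=0
t=3: arr=3 -> substrate=2 bound=2 product=2
t=4: arr=2 -> substrate=4 bound=2 product=2
t=5: arr=2 -> substrate=6 bound=2 product=2
t=6: arr=3 -> substrate=7 bound=2 product=4
t=7: arr=2 -> substrate=9 bound=2 product=4
t=8: arr=2 -> substrate=11 bound=2 product=4
t=9: arr=0 -> substrate=9 bound=2 product=6
t=10: arr=0 -> substrate=9 bound=2 product=6
t=11: arr=0 -> substrate=9 bound=2 product=6
t=12: arr=1 -> substrate=8 bound=2 product=8

Answer: 2 2 2 2 2 2 2 2 2 2 2 2 2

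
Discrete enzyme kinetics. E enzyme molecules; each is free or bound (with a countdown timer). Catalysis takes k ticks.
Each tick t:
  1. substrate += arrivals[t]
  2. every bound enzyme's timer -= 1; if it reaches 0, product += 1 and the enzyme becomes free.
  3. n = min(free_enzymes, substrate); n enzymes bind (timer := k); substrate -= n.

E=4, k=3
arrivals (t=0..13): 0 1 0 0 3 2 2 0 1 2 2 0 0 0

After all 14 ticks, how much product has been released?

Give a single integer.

t=0: arr=0 -> substrate=0 bound=0 product=0
t=1: arr=1 -> substrate=0 bound=1 product=0
t=2: arr=0 -> substrate=0 bound=1 product=0
t=3: arr=0 -> substrate=0 bound=1 product=0
t=4: arr=3 -> substrate=0 bound=3 product=1
t=5: arr=2 -> substrate=1 bound=4 product=1
t=6: arr=2 -> substrate=3 bound=4 product=1
t=7: arr=0 -> substrate=0 bound=4 product=4
t=8: arr=1 -> substrate=0 bound=4 product=5
t=9: arr=2 -> substrate=2 bound=4 product=5
t=10: arr=2 -> substrate=1 bound=4 product=8
t=11: arr=0 -> substrate=0 bound=4 product=9
t=12: arr=0 -> substrate=0 bound=4 product=9
t=13: arr=0 -> substrate=0 bound=1 product=12

Answer: 12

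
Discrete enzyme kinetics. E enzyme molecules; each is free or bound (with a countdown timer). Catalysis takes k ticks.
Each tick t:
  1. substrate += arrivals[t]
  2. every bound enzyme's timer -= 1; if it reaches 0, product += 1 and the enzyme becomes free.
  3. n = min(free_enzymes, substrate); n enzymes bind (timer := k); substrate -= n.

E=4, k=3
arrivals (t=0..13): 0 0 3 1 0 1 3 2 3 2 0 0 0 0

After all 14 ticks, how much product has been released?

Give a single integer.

t=0: arr=0 -> substrate=0 bound=0 product=0
t=1: arr=0 -> substrate=0 bound=0 product=0
t=2: arr=3 -> substrate=0 bound=3 product=0
t=3: arr=1 -> substrate=0 bound=4 product=0
t=4: arr=0 -> substrate=0 bound=4 product=0
t=5: arr=1 -> substrate=0 bound=2 product=3
t=6: arr=3 -> substrate=0 bound=4 product=4
t=7: arr=2 -> substrate=2 bound=4 product=4
t=8: arr=3 -> substrate=4 bound=4 product=5
t=9: arr=2 -> substrate=3 bound=4 product=8
t=10: arr=0 -> substrate=3 bound=4 product=8
t=11: arr=0 -> substrate=2 bound=4 product=9
t=12: arr=0 -> substrate=0 bound=3 product=12
t=13: arr=0 -> substrate=0 bound=3 product=12

Answer: 12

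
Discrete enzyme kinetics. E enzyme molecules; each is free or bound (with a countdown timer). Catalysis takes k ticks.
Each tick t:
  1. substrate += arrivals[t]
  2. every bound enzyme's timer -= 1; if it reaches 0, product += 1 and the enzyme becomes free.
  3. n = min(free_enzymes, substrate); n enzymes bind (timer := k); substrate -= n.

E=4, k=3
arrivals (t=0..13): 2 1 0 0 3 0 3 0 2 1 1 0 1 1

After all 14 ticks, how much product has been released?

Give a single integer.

t=0: arr=2 -> substrate=0 bound=2 product=0
t=1: arr=1 -> substrate=0 bound=3 product=0
t=2: arr=0 -> substrate=0 bound=3 product=0
t=3: arr=0 -> substrate=0 bound=1 product=2
t=4: arr=3 -> substrate=0 bound=3 product=3
t=5: arr=0 -> substrate=0 bound=3 product=3
t=6: arr=3 -> substrate=2 bound=4 product=3
t=7: arr=0 -> substrate=0 bound=3 product=6
t=8: arr=2 -> substrate=1 bound=4 product=6
t=9: arr=1 -> substrate=1 bound=4 product=7
t=10: arr=1 -> substrate=0 bound=4 product=9
t=11: arr=0 -> substrate=0 bound=3 product=10
t=12: arr=1 -> substrate=0 bound=3 product=11
t=13: arr=1 -> substrate=0 bound=2 product=13

Answer: 13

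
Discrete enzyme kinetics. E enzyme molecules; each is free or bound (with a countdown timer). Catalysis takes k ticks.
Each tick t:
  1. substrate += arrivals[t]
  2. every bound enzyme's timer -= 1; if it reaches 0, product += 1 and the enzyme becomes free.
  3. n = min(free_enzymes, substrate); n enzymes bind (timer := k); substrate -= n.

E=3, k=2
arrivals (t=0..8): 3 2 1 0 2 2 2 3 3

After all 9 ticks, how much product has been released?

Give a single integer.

Answer: 11

Derivation:
t=0: arr=3 -> substrate=0 bound=3 product=0
t=1: arr=2 -> substrate=2 bound=3 product=0
t=2: arr=1 -> substrate=0 bound=3 product=3
t=3: arr=0 -> substrate=0 bound=3 product=3
t=4: arr=2 -> substrate=0 bound=2 product=6
t=5: arr=2 -> substrate=1 bound=3 product=6
t=6: arr=2 -> substrate=1 bound=3 product=8
t=7: arr=3 -> substrate=3 bound=3 product=9
t=8: arr=3 -> substrate=4 bound=3 product=11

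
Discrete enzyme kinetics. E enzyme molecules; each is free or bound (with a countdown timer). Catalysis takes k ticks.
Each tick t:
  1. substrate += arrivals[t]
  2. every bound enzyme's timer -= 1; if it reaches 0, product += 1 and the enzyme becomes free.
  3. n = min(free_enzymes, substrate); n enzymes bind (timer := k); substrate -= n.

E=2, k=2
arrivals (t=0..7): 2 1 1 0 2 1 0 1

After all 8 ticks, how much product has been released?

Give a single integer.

Answer: 6

Derivation:
t=0: arr=2 -> substrate=0 bound=2 product=0
t=1: arr=1 -> substrate=1 bound=2 product=0
t=2: arr=1 -> substrate=0 bound=2 product=2
t=3: arr=0 -> substrate=0 bound=2 product=2
t=4: arr=2 -> substrate=0 bound=2 product=4
t=5: arr=1 -> substrate=1 bound=2 product=4
t=6: arr=0 -> substrate=0 bound=1 product=6
t=7: arr=1 -> substrate=0 bound=2 product=6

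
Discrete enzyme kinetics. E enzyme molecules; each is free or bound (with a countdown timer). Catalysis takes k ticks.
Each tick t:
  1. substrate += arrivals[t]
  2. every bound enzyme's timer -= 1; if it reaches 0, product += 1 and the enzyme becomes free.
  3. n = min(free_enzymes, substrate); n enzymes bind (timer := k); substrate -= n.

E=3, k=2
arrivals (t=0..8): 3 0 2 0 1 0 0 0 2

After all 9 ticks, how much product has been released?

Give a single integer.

t=0: arr=3 -> substrate=0 bound=3 product=0
t=1: arr=0 -> substrate=0 bound=3 product=0
t=2: arr=2 -> substrate=0 bound=2 product=3
t=3: arr=0 -> substrate=0 bound=2 product=3
t=4: arr=1 -> substrate=0 bound=1 product=5
t=5: arr=0 -> substrate=0 bound=1 product=5
t=6: arr=0 -> substrate=0 bound=0 product=6
t=7: arr=0 -> substrate=0 bound=0 product=6
t=8: arr=2 -> substrate=0 bound=2 product=6

Answer: 6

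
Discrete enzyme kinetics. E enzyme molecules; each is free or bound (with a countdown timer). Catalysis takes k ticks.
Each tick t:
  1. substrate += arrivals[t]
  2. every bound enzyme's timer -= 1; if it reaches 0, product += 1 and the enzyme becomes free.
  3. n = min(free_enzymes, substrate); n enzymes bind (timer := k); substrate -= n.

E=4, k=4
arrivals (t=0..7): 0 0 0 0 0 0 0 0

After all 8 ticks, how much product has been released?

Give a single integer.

Answer: 0

Derivation:
t=0: arr=0 -> substrate=0 bound=0 product=0
t=1: arr=0 -> substrate=0 bound=0 product=0
t=2: arr=0 -> substrate=0 bound=0 product=0
t=3: arr=0 -> substrate=0 bound=0 product=0
t=4: arr=0 -> substrate=0 bound=0 product=0
t=5: arr=0 -> substrate=0 bound=0 product=0
t=6: arr=0 -> substrate=0 bound=0 product=0
t=7: arr=0 -> substrate=0 bound=0 product=0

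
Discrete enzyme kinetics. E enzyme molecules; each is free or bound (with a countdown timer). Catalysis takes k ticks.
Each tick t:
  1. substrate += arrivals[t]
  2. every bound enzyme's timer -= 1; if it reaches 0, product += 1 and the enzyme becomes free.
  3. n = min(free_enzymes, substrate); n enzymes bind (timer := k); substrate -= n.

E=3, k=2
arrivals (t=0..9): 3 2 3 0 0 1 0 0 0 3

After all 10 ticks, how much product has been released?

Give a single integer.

t=0: arr=3 -> substrate=0 bound=3 product=0
t=1: arr=2 -> substrate=2 bound=3 product=0
t=2: arr=3 -> substrate=2 bound=3 product=3
t=3: arr=0 -> substrate=2 bound=3 product=3
t=4: arr=0 -> substrate=0 bound=2 product=6
t=5: arr=1 -> substrate=0 bound=3 product=6
t=6: arr=0 -> substrate=0 bound=1 product=8
t=7: arr=0 -> substrate=0 bound=0 product=9
t=8: arr=0 -> substrate=0 bound=0 product=9
t=9: arr=3 -> substrate=0 bound=3 product=9

Answer: 9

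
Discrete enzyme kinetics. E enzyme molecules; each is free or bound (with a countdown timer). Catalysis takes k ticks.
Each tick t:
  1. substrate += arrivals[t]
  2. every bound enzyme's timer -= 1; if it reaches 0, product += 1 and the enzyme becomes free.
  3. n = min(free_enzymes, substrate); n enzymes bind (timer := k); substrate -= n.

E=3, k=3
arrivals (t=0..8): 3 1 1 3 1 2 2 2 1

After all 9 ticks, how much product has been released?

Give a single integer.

Answer: 6

Derivation:
t=0: arr=3 -> substrate=0 bound=3 product=0
t=1: arr=1 -> substrate=1 bound=3 product=0
t=2: arr=1 -> substrate=2 bound=3 product=0
t=3: arr=3 -> substrate=2 bound=3 product=3
t=4: arr=1 -> substrate=3 bound=3 product=3
t=5: arr=2 -> substrate=5 bound=3 product=3
t=6: arr=2 -> substrate=4 bound=3 product=6
t=7: arr=2 -> substrate=6 bound=3 product=6
t=8: arr=1 -> substrate=7 bound=3 product=6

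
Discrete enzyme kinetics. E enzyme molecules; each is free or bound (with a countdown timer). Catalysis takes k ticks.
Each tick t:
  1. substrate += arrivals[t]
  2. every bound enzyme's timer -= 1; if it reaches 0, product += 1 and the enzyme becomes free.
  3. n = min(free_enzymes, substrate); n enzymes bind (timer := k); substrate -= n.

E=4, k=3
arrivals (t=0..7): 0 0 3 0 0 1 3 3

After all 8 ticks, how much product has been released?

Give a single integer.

Answer: 3

Derivation:
t=0: arr=0 -> substrate=0 bound=0 product=0
t=1: arr=0 -> substrate=0 bound=0 product=0
t=2: arr=3 -> substrate=0 bound=3 product=0
t=3: arr=0 -> substrate=0 bound=3 product=0
t=4: arr=0 -> substrate=0 bound=3 product=0
t=5: arr=1 -> substrate=0 bound=1 product=3
t=6: arr=3 -> substrate=0 bound=4 product=3
t=7: arr=3 -> substrate=3 bound=4 product=3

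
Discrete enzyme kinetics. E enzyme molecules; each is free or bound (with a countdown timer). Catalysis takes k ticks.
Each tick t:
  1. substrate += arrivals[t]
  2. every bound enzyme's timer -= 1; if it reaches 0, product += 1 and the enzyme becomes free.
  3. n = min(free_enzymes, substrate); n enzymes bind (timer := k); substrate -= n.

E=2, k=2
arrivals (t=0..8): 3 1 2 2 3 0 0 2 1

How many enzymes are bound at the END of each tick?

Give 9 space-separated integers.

t=0: arr=3 -> substrate=1 bound=2 product=0
t=1: arr=1 -> substrate=2 bound=2 product=0
t=2: arr=2 -> substrate=2 bound=2 product=2
t=3: arr=2 -> substrate=4 bound=2 product=2
t=4: arr=3 -> substrate=5 bound=2 product=4
t=5: arr=0 -> substrate=5 bound=2 product=4
t=6: arr=0 -> substrate=3 bound=2 product=6
t=7: arr=2 -> substrate=5 bound=2 product=6
t=8: arr=1 -> substrate=4 bound=2 product=8

Answer: 2 2 2 2 2 2 2 2 2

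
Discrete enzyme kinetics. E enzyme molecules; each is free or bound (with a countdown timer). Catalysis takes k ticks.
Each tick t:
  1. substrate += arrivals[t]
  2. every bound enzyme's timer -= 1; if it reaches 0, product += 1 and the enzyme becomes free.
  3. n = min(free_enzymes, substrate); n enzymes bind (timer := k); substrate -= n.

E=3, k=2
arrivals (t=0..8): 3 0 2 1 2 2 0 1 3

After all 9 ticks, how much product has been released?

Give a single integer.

t=0: arr=3 -> substrate=0 bound=3 product=0
t=1: arr=0 -> substrate=0 bound=3 product=0
t=2: arr=2 -> substrate=0 bound=2 product=3
t=3: arr=1 -> substrate=0 bound=3 product=3
t=4: arr=2 -> substrate=0 bound=3 product=5
t=5: arr=2 -> substrate=1 bound=3 product=6
t=6: arr=0 -> substrate=0 bound=2 product=8
t=7: arr=1 -> substrate=0 bound=2 product=9
t=8: arr=3 -> substrate=1 bound=3 product=10

Answer: 10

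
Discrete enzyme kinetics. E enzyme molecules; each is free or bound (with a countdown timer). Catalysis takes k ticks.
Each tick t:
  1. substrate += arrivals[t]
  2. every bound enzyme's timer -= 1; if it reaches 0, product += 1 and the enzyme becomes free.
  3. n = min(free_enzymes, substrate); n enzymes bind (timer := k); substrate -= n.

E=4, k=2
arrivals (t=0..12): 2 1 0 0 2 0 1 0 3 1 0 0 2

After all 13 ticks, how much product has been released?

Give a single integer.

t=0: arr=2 -> substrate=0 bound=2 product=0
t=1: arr=1 -> substrate=0 bound=3 product=0
t=2: arr=0 -> substrate=0 bound=1 product=2
t=3: arr=0 -> substrate=0 bound=0 product=3
t=4: arr=2 -> substrate=0 bound=2 product=3
t=5: arr=0 -> substrate=0 bound=2 product=3
t=6: arr=1 -> substrate=0 bound=1 product=5
t=7: arr=0 -> substrate=0 bound=1 product=5
t=8: arr=3 -> substrate=0 bound=3 product=6
t=9: arr=1 -> substrate=0 bound=4 product=6
t=10: arr=0 -> substrate=0 bound=1 product=9
t=11: arr=0 -> substrate=0 bound=0 product=10
t=12: arr=2 -> substrate=0 bound=2 product=10

Answer: 10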